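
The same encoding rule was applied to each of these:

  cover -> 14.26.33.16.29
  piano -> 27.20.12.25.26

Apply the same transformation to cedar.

14.16.15.12.29

Each letter is replaced by its alphabet position (a=1..z=26) + 11.
For cedar: c=3→14, e=5→16, d=4→15, a=1→12, r=18→29.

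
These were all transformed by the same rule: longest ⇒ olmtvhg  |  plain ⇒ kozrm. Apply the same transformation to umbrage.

Each pair mirrors across the alphabet (l↔o, o↔l, n↔m): positions sum to 25. Letters are reflected about the middle of the alphabet (position → 25−position): Atbash.
On umbrage: u↔f, m↔n, b↔y, r↔i, a↔z, g↔t, e↔v.

fnyiztv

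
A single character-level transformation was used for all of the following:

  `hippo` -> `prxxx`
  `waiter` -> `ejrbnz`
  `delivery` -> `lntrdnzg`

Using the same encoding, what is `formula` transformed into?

The rule splits by letter class: vowels +9, consonants +8.
On formula: f(cons)+8=n, o(vowel)+9=x, r(cons)+8=z, m(cons)+8=u, u(vowel)+9=d, l(cons)+8=t, a(vowel)+9=j.

nxzudtj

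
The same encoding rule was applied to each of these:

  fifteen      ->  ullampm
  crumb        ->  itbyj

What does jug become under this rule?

nbq

The output letters match the input read backwards, each shifted +7: fifteen reversed is neetfif. The word is reversed, then every letter is shifted forward by 7.
For jug: reverse → guj; then shift: g+7=n, u+7=b, j+7=q.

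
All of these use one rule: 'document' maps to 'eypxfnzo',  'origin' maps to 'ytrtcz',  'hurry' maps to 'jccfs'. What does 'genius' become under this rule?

Two steps: reverse the string, then apply a Caesar shift of +11.
On genius: reverse → suineg; then shift: s+11=d, u+11=f, i+11=t, n+11=y, e+11=p, g+11=r.

dftypr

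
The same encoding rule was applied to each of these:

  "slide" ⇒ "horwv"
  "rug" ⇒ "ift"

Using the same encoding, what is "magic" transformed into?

nztrx

Each pair mirrors across the alphabet (s↔h, l↔o, i↔r): positions sum to 25. Each letter is replaced by its mirror in the alphabet: a↔z, b↔y, c↔x, and so on (the Atbash cipher).
Applying it to magic: m↔n, a↔z, g↔t, i↔r, c↔x.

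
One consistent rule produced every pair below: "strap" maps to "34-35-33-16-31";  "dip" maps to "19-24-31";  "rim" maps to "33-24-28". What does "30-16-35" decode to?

oat

Each letter is replaced by its alphabet position (a=1..z=26) + 15.
Undoing it on 30-16-35: 30→(30−15)÷1=15=o, 16→(16−15)÷1=1=a, 35→(35−15)÷1=20=t.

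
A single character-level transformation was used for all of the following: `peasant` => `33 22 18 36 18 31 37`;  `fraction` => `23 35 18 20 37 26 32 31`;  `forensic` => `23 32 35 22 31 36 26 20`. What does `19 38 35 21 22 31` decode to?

burden

p is letter #16 and maps to 33: an offset of 17. Letters become their 1-based position plus 17 (so a→18, b→19, …).
Reversing it on 19 38 35 21 22 31: 19→(19−17)÷1=2=b, 38→(38−17)÷1=21=u, 35→(35−17)÷1=18=r, 21→(21−17)÷1=4=d, 22→(22−17)÷1=5=e, 31→(31−17)÷1=14=n.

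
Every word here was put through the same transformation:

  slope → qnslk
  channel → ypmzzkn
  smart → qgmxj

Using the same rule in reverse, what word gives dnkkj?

fleet

Each letter's alphabet position (a=0..z=25) is mapped through 19·x+12 mod 26 — an affine cipher.
Undoing it on dnkkj: d(3)→11·(3−12)≡5=f; n(13)→11·(13−12)≡11=l; k(10)→11·(10−12)≡4=e; k(10)→11·(10−12)≡4=e; j(9)→11·(9−12)≡19=t (all mod 26).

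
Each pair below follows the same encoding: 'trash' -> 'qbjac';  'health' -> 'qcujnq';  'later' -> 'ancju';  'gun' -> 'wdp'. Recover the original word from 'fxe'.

vow

Read the word backwards and shift each letter +9.
Decoding fxe: shift back: f−9=w, x−9=o, e−9=v → wov; then reverse → vow.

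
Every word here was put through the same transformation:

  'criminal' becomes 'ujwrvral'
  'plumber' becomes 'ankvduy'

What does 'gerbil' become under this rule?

urkanp

The output letters match the input read backwards, each shifted +9: criminal reversed is lanimirc. Read the word backwards and shift each letter +9.
For gerbil: reverse → libreg; then shift: l+9=u, i+9=r, b+9=k, r+9=a, e+9=n, g+9=p.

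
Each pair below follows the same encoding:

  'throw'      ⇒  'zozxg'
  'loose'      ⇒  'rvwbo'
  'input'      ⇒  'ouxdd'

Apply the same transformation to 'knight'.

quqpre

In throw: t→z is +6, h→o is +7, r→z is +8, o→x is +9 — the shift increases by 1 each position. Each letter shifts forward by (position + 6), i.e. 6, 7, 8, … — the shift grows by one for each successive letter.
Applying it to knight: k+6=q, n+7=u, i+8=q, g+9=p, h+10=r, t+11=e.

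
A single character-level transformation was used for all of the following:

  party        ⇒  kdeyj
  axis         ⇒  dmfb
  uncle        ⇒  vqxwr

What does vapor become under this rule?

p(15)→k(10) and a(0)→d(3) fit y≡23x+3 (mod 26); the inverse of 23 mod 26 is 17. This is an affine cipher: with a=0,…,z=25, each position x becomes (23x+3) mod 26.
For vapor: v(21)→23·21+3≡18=s; a(0)→23·0+3≡3=d; p(15)→23·15+3≡10=k; o(14)→23·14+3≡13=n; r(17)→23·17+3≡4=e (all mod 26).

sdkne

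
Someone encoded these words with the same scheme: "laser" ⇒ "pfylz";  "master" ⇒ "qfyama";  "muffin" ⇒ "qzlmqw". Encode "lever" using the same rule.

pjblz

The shift increases by 1 at each position, starting from +4: 4, 5, 6, ….
Applying it to lever: l+4=p, e+5=j, v+6=b, e+7=l, r+8=z.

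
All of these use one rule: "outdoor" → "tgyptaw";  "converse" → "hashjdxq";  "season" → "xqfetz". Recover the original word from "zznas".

union

A repeating key of period 2 is used — shifts +5, +12 over and over.
Decoding zznas: z−5=u, z−12=n, n−5=i, a−12=o, s−5=n.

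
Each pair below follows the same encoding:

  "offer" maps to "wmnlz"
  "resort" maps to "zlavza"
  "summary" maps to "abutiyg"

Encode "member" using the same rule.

Shifts by position in offer: pos 0: o→w (+8), pos 1: f→m (+7), pos 2: f→n (+8), pos 3: e→l (+7) — repeating every 2. It's a Vigenère-style cipher with numeric key [8,7]: position i shifts by key[i mod 2].
Applying it to member: m+8=u, e+7=l, m+8=u, b+7=i, e+8=m, r+7=y.

uluimy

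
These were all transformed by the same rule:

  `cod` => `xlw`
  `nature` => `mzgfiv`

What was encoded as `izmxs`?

Each pair mirrors across the alphabet (c↔x, o↔l, d↔w): positions sum to 25. This is the alphabet-reversal cipher (Atbash): a becomes z, b becomes y, etc.
Decoding izmxs: i↔r, z↔a, m↔n, x↔c, s↔h.

ranch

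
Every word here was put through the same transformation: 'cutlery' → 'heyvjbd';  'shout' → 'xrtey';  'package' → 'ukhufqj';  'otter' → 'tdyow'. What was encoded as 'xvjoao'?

Shifts by position in cutlery: pos 0: c→h (+5), pos 1: u→e (+10), pos 2: t→y (+5), pos 3: l→v (+10) — repeating every 2. It's a Vigenère-style cipher with numeric key [5,10]: position i shifts by key[i mod 2].
Reversing it on xvjoao: x−5=s, v−10=l, j−5=e, o−10=e, a−5=v, o−10=e.

sleeve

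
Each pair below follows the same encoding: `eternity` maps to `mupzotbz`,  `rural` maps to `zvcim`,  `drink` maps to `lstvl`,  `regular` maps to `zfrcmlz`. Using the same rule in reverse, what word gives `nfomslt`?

federal

Shifts by position in eternity: pos 0: e→m (+8), pos 1: t→u (+1), pos 2: e→p (+11), pos 3: r→z (+8), pos 4: n→o (+1), pos 5: i→t (+11) — repeating every 3. The shifts repeat in a cycle of length 3: positions 0,1,… shift by +8, +1, +11, then the pattern repeats.
Decoding nfomslt: n−8=f, f−1=e, o−11=d, m−8=e, s−1=r, l−11=a, t−8=l.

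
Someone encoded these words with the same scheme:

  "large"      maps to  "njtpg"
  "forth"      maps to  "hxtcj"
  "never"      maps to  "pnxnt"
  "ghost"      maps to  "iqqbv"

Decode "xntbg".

verse

Shifts by position in large: pos 0: l→n (+2), pos 1: a→j (+9), pos 2: r→t (+2), pos 3: g→p (+9) — repeating every 2. It's a Vigenère-style cipher with numeric key [2,9]: position i shifts by key[i mod 2].
Decoding xntbg: x−2=v, n−9=e, t−2=r, b−9=s, g−2=e.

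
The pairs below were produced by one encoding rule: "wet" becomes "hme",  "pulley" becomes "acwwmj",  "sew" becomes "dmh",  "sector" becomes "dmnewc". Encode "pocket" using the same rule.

awnvme

The shift depends on letter class: consonant w→h is +11, but vowel e→m is +8. The rule splits by letter class: vowels +8, consonants +11.
On pocket: p(cons)+11=a, o(vowel)+8=w, c(cons)+11=n, k(cons)+11=v, e(vowel)+8=m, t(cons)+11=e.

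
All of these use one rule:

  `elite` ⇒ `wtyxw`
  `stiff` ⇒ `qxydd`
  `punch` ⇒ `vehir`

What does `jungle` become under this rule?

fehktw

e(4)→w(22) and l(11)→t(19) fit y≡7x+20 (mod 26); the inverse of 7 mod 26 is 15. Each letter's alphabet position (a=0..z=25) is mapped through 7·x+20 mod 26 — an affine cipher.
Applying it to jungle: j(9)→7·9+20≡5=f; u(20)→7·20+20≡4=e; n(13)→7·13+20≡7=h; g(6)→7·6+20≡10=k; l(11)→7·11+20≡19=t; e(4)→7·4+20≡22=w (all mod 26).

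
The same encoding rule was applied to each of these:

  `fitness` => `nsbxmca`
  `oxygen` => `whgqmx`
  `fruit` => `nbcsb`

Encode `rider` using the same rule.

Shifts by position in fitness: pos 0: f→n (+8), pos 1: i→s (+10), pos 2: t→b (+8), pos 3: n→x (+10) — repeating every 2. A repeating key of period 2 is used — shifts +8, +10 over and over.
On rider: r+8=z, i+10=s, d+8=l, e+10=o, r+8=z.

zsloz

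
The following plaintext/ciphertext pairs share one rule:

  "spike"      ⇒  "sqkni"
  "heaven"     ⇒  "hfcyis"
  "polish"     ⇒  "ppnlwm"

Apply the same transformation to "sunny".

svpqc

In spike: s→s is +0, p→q is +1, i→k is +2, k→n is +3 — the shift increases by 1 each position. Each letter shifts forward by its position index (0, 1, 2, …) — the shift grows by one for each successive letter.
On sunny: s+0=s, u+1=v, n+2=p, n+3=q, y+4=c.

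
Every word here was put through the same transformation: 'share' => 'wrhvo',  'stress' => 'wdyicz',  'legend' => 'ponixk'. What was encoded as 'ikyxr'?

The shifts repeat in a cycle of length 3: positions 0,1,… shift by +4, +10, +7, then the pattern repeats.
Reversing it on ikyxr: i−4=e, k−10=a, y−7=r, x−4=t, r−10=h.

earth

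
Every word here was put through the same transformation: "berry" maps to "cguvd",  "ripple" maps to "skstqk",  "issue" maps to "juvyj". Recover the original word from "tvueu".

strap

In berry: b→c is +1, e→g is +2, r→u is +3, r→v is +4 — the shift increases by 1 each position. The shift increases by 1 at each position, starting from +1: 1, 2, 3, ….
Decoding tvueu: t−1=s, v−2=t, u−3=r, e−4=a, u−5=p.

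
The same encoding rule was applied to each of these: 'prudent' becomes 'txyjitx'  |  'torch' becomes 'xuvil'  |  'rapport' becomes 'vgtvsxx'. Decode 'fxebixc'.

bravery

Shifts by position in prudent: pos 0: p→t (+4), pos 1: r→x (+6), pos 2: u→y (+4), pos 3: d→j (+6) — repeating every 2. The shifts repeat in a cycle of length 2: positions 0,1,… shift by +4, +6, then the pattern repeats.
Undoing it on fxebixc: f−4=b, x−6=r, e−4=a, b−6=v, i−4=e, x−6=r, c−4=y.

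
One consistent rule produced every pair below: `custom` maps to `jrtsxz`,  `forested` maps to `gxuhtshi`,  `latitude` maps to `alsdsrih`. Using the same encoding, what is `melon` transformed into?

Each letter's alphabet position (a=0..z=25) is mapped through 25·x+11 mod 26 — an affine cipher.
For melon: m(12)→25·12+11≡25=z; e(4)→25·4+11≡7=h; l(11)→25·11+11≡0=a; o(14)→25·14+11≡23=x; n(13)→25·13+11≡24=y (all mod 26).

zhaxy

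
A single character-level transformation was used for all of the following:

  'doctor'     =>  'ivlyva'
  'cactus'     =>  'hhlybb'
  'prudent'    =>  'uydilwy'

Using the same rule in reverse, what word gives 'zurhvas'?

unicorn

A repeating key of period 3 is used — shifts +5, +7, +9 over and over.
Decoding zurhvas: z−5=u, u−7=n, r−9=i, h−5=c, v−7=o, a−9=r, s−5=n.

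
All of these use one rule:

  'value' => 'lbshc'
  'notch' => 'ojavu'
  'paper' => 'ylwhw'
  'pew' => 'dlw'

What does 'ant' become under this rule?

The output letters match the input read backwards, each shifted +7: value reversed is eulav. Two steps: reverse the string, then apply a Caesar shift of +7.
On ant: reverse → tna; then shift: t+7=a, n+7=u, a+7=h.

auh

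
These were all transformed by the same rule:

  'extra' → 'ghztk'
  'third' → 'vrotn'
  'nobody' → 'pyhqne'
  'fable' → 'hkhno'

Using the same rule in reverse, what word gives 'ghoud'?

Shifts by position in extra: pos 0: e→g (+2), pos 1: x→h (+10), pos 2: t→z (+6), pos 3: r→t (+2), pos 4: a→k (+10) — repeating every 3. It's a Vigenère-style cipher with numeric key [2,10,6]: position i shifts by key[i mod 3].
Decoding ghoud: g−2=e, h−10=x, o−6=i, u−2=s, d−10=t.

exist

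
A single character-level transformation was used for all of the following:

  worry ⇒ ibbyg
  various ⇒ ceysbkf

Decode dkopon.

defeat

The output letters match the input read backwards, each shifted +10: worry reversed is yrrow. Read the word backwards and shift each letter +10.
Reversing it on dkopon: shift back: d−10=t, k−10=a, o−10=e, p−10=f, o−10=e, n−10=d → taefed; then reverse → defeat.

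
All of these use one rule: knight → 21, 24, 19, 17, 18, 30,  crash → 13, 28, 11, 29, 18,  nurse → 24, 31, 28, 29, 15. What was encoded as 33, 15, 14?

wed

k is letter #11 and maps to 21: an offset of 10. The number is (letter's place in the alphabet, a=1) + 10.
Reversing it on 33, 15, 14: 33→(33−10)÷1=23=w, 15→(15−10)÷1=5=e, 14→(14−10)÷1=4=d.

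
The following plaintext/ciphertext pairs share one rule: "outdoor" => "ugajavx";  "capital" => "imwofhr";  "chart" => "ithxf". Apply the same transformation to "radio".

Shifts by position in outdoor: pos 0: o→u (+6), pos 1: u→g (+12), pos 2: t→a (+7), pos 3: d→j (+6), pos 4: o→a (+12), pos 5: o→v (+7) — repeating every 3. The shifts repeat in a cycle of length 3: positions 0,1,… shift by +6, +12, +7, then the pattern repeats.
On radio: r+6=x, a+12=m, d+7=k, i+6=o, o+12=a.

xmkoa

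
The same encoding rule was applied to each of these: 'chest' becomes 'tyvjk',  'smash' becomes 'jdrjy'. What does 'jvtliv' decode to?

Compare letters: c→t is +17, h→y is +17, e→v is +17 — a constant shift. Each letter is shifted forward by 17 in the alphabet (a Caesar shift of +17).
Reversing it on jvtliv: j−17=s, v−17=e, t−17=c, l−17=u, i−17=r, v−17=e.

secure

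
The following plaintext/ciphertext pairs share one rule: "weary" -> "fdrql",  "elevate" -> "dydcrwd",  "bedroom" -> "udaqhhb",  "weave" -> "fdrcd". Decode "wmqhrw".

throat

w(22)→f(5) and e(4)→d(3) fit y≡3x+17 (mod 26); the inverse of 3 mod 26 is 9. Each letter's alphabet position (a=0..z=25) is mapped through 3·x+17 mod 26 — an affine cipher.
Decoding wmqhrw: w(22)→9·(22−17)≡19=t; m(12)→9·(12−17)≡7=h; q(16)→9·(16−17)≡17=r; h(7)→9·(7−17)≡14=o; r(17)→9·(17−17)≡0=a; w(22)→9·(22−17)≡19=t (all mod 26).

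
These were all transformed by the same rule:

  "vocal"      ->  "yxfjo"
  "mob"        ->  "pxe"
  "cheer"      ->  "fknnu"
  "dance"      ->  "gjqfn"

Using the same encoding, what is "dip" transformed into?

The shift depends on letter class: consonant v→y is +3, but vowel o→x is +9. The rule splits by letter class: vowels +9, consonants +3.
Applying it to dip: d(cons)+3=g, i(vowel)+9=r, p(cons)+3=s.

grs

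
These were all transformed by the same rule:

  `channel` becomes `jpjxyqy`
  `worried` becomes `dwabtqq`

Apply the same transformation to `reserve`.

ymbochr

Letter i (0-indexed) is shifted by i+7, so successive shifts are 7, 8, 9, ….
For reserve: r+7=y, e+8=m, s+9=b, e+10=o, r+11=c, v+12=h, e+13=r.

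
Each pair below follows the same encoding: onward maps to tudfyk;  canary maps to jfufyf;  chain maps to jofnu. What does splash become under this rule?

The shift depends on letter class: consonant n→u is +7, but vowel o→t is +5. The rule splits by letter class: vowels +5, consonants +7.
Applying it to splash: s(cons)+7=z, p(cons)+7=w, l(cons)+7=s, a(vowel)+5=f, s(cons)+7=z, h(cons)+7=o.

zwsfzo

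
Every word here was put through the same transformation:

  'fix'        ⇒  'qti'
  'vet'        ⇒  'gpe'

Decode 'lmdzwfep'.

absolute

Compare letters: f→q is +11, i→t is +11, x→i is +11 — a constant shift. Every letter moves 11 places later in the alphabet, wrapping around z→a.
Undoing it on lmdzwfep: l−11=a, m−11=b, d−11=s, z−11=o, w−11=l, f−11=u, e−11=t, p−11=e.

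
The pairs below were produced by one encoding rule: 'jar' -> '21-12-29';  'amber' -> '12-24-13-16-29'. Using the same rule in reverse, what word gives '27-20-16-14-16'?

Letters become their 1-based position plus 11 (so a→12, b→13, …).
Undoing it on 27-20-16-14-16: 27→(27−11)÷1=16=p, 20→(20−11)÷1=9=i, 16→(16−11)÷1=5=e, 14→(14−11)÷1=3=c, 16→(16−11)÷1=5=e.

piece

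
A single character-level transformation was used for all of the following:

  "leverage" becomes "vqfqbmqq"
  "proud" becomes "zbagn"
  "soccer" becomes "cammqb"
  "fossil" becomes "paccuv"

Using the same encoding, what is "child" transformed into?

mruvn

Two shifts are in play — +12 for a/e/i/o/u, +10 for every other letter.
For child: c(cons)+10=m, h(cons)+10=r, i(vowel)+12=u, l(cons)+10=v, d(cons)+10=n.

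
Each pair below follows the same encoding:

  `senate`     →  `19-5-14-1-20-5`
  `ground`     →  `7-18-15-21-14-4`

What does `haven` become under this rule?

Each letter is replaced by its alphabet position (a=1, b=2, …, z=26).
Applying it to haven: h=8→8, a=1→1, v=22→22, e=5→5, n=14→14.

8-1-22-5-14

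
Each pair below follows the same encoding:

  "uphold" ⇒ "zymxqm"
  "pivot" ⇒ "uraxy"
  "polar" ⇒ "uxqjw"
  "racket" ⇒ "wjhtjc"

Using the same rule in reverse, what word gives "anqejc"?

velvet

It's a Vigenère-style cipher with numeric key [5,9]: position i shifts by key[i mod 2].
Decoding anqejc: a−5=v, n−9=e, q−5=l, e−9=v, j−5=e, c−9=t.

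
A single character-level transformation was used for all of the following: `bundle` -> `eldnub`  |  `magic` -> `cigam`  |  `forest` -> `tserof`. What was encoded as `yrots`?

story

The output letters match the input read backwards: bundle reversed is eldnub. The word is simply reversed.
Reversing it on yrots: then reverse → story.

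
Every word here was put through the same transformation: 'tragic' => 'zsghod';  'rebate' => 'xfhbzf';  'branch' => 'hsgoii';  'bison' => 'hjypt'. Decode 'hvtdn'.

Shifts by position in tragic: pos 0: t→z (+6), pos 1: r→s (+1), pos 2: a→g (+6), pos 3: g→h (+1) — repeating every 2. The shifts repeat in a cycle of length 2: positions 0,1,… shift by +6, +1, then the pattern repeats.
Reversing it on hvtdn: h−6=b, v−1=u, t−6=n, d−1=c, n−6=h.

bunch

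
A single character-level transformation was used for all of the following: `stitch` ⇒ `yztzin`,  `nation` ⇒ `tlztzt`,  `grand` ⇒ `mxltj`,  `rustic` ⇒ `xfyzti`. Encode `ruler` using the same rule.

The shift depends on letter class: consonant s→y is +6, but vowel i→t is +11. Two shifts are in play — +11 for a/e/i/o/u, +6 for every other letter.
For ruler: r(cons)+6=x, u(vowel)+11=f, l(cons)+6=r, e(vowel)+11=p, r(cons)+6=x.

xfrpx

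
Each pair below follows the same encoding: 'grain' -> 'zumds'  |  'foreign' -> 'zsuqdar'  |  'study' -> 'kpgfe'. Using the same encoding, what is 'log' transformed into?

The output letters match the input read backwards, each shifted +12: grain reversed is niarg. The word is reversed, then every letter is shifted forward by 12.
On log: reverse → gol; then shift: g+12=s, o+12=a, l+12=x.

sax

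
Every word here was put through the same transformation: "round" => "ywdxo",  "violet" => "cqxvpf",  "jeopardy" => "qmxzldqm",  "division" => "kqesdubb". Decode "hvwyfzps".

In round: r→y is +7, o→w is +8, u→d is +9, n→x is +10 — the shift increases by 1 each position. The shift increases by 1 at each position, starting from +7: 7, 8, 9, ….
Undoing it on hvwyfzps: h−7=a, v−8=n, w−9=n, y−10=o, f−11=u, z−12=n, p−13=c, s−14=e.

announce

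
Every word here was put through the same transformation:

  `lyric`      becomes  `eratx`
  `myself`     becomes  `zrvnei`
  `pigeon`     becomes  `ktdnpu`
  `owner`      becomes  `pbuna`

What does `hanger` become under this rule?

l(11)→e(4) and y(24)→r(17) fit y≡21x+7 (mod 26); the inverse of 21 mod 26 is 5. Treating letters as 0–25, the rule is x ↦ 21x + 7 (mod 26).
For hanger: h(7)→21·7+7≡24=y; a(0)→21·0+7≡7=h; n(13)→21·13+7≡20=u; g(6)→21·6+7≡3=d; e(4)→21·4+7≡13=n; r(17)→21·17+7≡0=a (all mod 26).

yhudna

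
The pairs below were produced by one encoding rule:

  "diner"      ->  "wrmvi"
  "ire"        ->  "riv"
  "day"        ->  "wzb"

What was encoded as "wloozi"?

Each pair mirrors across the alphabet (d↔w, i↔r, n↔m): positions sum to 25. Each letter is replaced by its mirror in the alphabet: a↔z, b↔y, c↔x, and so on (the Atbash cipher).
Decoding wloozi: w↔d, l↔o, o↔l, o↔l, z↔a, i↔r.

dollar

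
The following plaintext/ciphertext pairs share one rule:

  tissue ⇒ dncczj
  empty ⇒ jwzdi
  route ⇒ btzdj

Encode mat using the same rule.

wfd

Vowels shift forward by 5 and consonants shift forward by 10.
Applying it to mat: m(cons)+10=w, a(vowel)+5=f, t(cons)+10=d.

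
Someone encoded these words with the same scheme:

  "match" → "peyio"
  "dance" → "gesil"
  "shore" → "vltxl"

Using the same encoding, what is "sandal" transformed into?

In match: m→p is +3, a→e is +4, t→y is +5, c→i is +6 — the shift increases by 1 each position. Each letter shifts forward by (position + 3), i.e. 3, 4, 5, … — the shift grows by one for each successive letter.
For sandal: s+3=v, a+4=e, n+5=s, d+6=j, a+7=h, l+8=t.

vesjht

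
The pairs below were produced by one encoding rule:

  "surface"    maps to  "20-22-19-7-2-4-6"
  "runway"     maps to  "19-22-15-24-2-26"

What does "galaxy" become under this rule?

Each letter is replaced by its alphabet position (a=1..z=26) + 1.
On galaxy: g=7→8, a=1→2, l=12→13, a=1→2, x=24→25, y=25→26.

8-2-13-2-25-26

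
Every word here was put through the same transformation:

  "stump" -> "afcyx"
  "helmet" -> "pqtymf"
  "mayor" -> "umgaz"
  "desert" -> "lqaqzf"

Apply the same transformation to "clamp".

A repeating key of period 2 is used — shifts +8, +12 over and over.
For clamp: c+8=k, l+12=x, a+8=i, m+12=y, p+8=x.

kxiyx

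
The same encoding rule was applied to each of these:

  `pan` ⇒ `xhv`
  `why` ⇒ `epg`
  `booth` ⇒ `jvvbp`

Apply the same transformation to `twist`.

bepab

The shift depends on letter class: consonant p→x is +8, but vowel a→h is +7. Vowels shift forward by 7 and consonants shift forward by 8.
For twist: t(cons)+8=b, w(cons)+8=e, i(vowel)+7=p, s(cons)+8=a, t(cons)+8=b.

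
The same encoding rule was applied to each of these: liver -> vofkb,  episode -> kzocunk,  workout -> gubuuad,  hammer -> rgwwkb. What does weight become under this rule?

The shift depends on letter class: consonant l→v is +10, but vowel i→o is +6. Vowels shift forward by 6 and consonants shift forward by 10.
On weight: w(cons)+10=g, e(vowel)+6=k, i(vowel)+6=o, g(cons)+10=q, h(cons)+10=r, t(cons)+10=d.

gkoqrd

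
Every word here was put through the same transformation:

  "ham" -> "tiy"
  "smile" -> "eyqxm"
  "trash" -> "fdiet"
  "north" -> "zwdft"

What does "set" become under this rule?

emf

The shift depends on letter class: consonant h→t is +12, but vowel a→i is +8. Two shifts are in play — +8 for a/e/i/o/u, +12 for every other letter.
For set: s(cons)+12=e, e(vowel)+8=m, t(cons)+12=f.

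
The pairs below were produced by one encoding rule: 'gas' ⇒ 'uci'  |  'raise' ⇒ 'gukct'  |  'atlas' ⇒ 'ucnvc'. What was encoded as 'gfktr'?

The output letters match the input read backwards, each shifted +2: gas reversed is sag. Read the word backwards and shift each letter +2.
Undoing it on gfktr: shift back: g−2=e, f−2=d, k−2=i, t−2=r, r−2=p → edirp; then reverse → pride.

pride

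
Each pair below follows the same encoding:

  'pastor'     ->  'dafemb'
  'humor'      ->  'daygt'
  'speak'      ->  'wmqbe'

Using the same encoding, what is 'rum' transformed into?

ygd

The word is reversed, then every letter is shifted forward by 12.
On rum: reverse → mur; then shift: m+12=y, u+12=g, r+12=d.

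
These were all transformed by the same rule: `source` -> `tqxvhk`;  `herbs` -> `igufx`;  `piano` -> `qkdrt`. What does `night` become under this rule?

Each letter shifts forward by (position + 1), i.e. 1, 2, 3, … — the shift grows by one for each successive letter.
On night: n+1=o, i+2=k, g+3=j, h+4=l, t+5=y.

okjly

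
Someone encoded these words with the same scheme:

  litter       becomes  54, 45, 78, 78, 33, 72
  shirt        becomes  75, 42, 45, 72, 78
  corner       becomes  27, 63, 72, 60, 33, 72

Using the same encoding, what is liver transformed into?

The formula is n = 3×(alphabet index, a=1) + 18.
For liver: l=12→54, i=9→45, v=22→84, e=5→33, r=18→72.

54, 45, 84, 33, 72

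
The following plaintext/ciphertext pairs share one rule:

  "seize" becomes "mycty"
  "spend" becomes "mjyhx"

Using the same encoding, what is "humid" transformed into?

Compare letters: s→m is +20, e→y is +20, i→c is +20 — a constant shift. Each letter is shifted forward by 20 in the alphabet (a Caesar shift of +20).
On humid: h+20=b, u+20=o, m+20=g, i+20=c, d+20=x.

bogcx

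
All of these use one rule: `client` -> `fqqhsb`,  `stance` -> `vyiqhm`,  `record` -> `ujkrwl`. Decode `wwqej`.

Shifts by position in client: pos 0: c→f (+3), pos 1: l→q (+5), pos 2: i→q (+8), pos 3: e→h (+3), pos 4: n→s (+5), pos 5: t→b (+8) — repeating every 3. It's a Vigenère-style cipher with numeric key [3,5,8]: position i shifts by key[i mod 3].
Undoing it on wwqej: w−3=t, w−5=r, q−8=i, e−3=b, j−5=e.

tribe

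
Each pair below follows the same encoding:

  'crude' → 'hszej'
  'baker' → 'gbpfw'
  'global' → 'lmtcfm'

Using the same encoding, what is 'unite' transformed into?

A repeating key of period 2 is used — shifts +5, +1 over and over.
Applying it to unite: u+5=z, n+1=o, i+5=n, t+1=u, e+5=j.

zonuj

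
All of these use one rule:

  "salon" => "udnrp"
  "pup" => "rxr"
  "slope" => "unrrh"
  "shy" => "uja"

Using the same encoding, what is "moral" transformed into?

The shift depends on letter class: consonant s→u is +2, but vowel a→d is +3. Vowels shift forward by 3 and consonants shift forward by 2.
On moral: m(cons)+2=o, o(vowel)+3=r, r(cons)+2=t, a(vowel)+3=d, l(cons)+2=n.

ortdn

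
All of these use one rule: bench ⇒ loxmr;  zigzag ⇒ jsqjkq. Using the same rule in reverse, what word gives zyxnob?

Compare letters: b→l is +10, e→o is +10, n→x is +10 — a constant shift. Each letter is shifted forward by 10 in the alphabet (a Caesar shift of +10).
Reversing it on zyxnob: z−10=p, y−10=o, x−10=n, n−10=d, o−10=e, b−10=r.

ponder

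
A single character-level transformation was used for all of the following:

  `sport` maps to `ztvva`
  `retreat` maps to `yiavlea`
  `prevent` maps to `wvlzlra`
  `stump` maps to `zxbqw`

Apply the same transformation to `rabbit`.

yeifpx

Shifts by position in sport: pos 0: s→z (+7), pos 1: p→t (+4), pos 2: o→v (+7), pos 3: r→v (+4) — repeating every 2. It's a Vigenère-style cipher with numeric key [7,4]: position i shifts by key[i mod 2].
Applying it to rabbit: r+7=y, a+4=e, b+7=i, b+4=f, i+7=p, t+4=x.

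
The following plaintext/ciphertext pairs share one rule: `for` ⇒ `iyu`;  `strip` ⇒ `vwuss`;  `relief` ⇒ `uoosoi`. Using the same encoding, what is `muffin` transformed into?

peiisq

The rule splits by letter class: vowels +10, consonants +3.
On muffin: m(cons)+3=p, u(vowel)+10=e, f(cons)+3=i, f(cons)+3=i, i(vowel)+10=s, n(cons)+3=q.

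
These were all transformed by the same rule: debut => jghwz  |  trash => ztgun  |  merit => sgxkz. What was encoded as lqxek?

Shifts by position in debut: pos 0: d→j (+6), pos 1: e→g (+2), pos 2: b→h (+6), pos 3: u→w (+2) — repeating every 2. A repeating key of period 2 is used — shifts +6, +2 over and over.
Undoing it on lqxek: l−6=f, q−2=o, x−6=r, e−2=c, k−6=e.

force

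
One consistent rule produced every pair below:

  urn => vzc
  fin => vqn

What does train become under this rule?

The word is reversed, then every letter is shifted forward by 8.
On train: reverse → niart; then shift: n+8=v, i+8=q, a+8=i, r+8=z, t+8=b.

vqizb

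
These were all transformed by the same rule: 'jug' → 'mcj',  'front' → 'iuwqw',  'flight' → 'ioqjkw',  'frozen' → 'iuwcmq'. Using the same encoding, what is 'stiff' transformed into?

vwqii

The shift depends on letter class: consonant j→m is +3, but vowel u→c is +8. The rule splits by letter class: vowels +8, consonants +3.
On stiff: s(cons)+3=v, t(cons)+3=w, i(vowel)+8=q, f(cons)+3=i, f(cons)+3=i.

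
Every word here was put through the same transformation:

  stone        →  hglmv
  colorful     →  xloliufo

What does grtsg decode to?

Each pair mirrors across the alphabet (s↔h, t↔g, o↔l): positions sum to 25. Each letter is replaced by its mirror in the alphabet: a↔z, b↔y, c↔x, and so on (the Atbash cipher).
Reversing it on grtsg: g↔t, r↔i, t↔g, s↔h, g↔t.

tight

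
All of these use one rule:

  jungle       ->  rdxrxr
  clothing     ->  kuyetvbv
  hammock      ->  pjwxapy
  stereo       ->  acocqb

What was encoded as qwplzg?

infant

In jungle: j→r is +8, u→d is +9, n→x is +10, g→r is +11 — the shift increases by 1 each position. Each letter shifts forward by (position + 8), i.e. 8, 9, 10, … — the shift grows by one for each successive letter.
Decoding qwplzg: q−8=i, w−9=n, p−10=f, l−11=a, z−12=n, g−13=t.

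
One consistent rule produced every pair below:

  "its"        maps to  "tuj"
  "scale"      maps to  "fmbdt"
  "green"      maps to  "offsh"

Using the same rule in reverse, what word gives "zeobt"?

sandy

The output letters match the input read backwards, each shifted +1: its reversed is sti. Two steps: reverse the string, then apply a Caesar shift of +1.
Reversing it on zeobt: shift back: z−1=y, e−1=d, o−1=n, b−1=a, t−1=s → ydnas; then reverse → sandy.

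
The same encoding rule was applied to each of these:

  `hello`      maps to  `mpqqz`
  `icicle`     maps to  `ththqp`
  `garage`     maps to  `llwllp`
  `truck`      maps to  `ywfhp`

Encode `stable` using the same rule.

xylgqp

The rule splits by letter class: vowels +11, consonants +5.
For stable: s(cons)+5=x, t(cons)+5=y, a(vowel)+11=l, b(cons)+5=g, l(cons)+5=q, e(vowel)+11=p.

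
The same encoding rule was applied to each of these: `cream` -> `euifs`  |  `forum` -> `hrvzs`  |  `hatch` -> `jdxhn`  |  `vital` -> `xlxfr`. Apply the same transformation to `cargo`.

In cream: c→e is +2, r→u is +3, e→i is +4, a→f is +5 — the shift increases by 1 each position. Each letter shifts forward by (position + 2), i.e. 2, 3, 4, … — the shift grows by one for each successive letter.
Applying it to cargo: c+2=e, a+3=d, r+4=v, g+5=l, o+6=u.

edvlu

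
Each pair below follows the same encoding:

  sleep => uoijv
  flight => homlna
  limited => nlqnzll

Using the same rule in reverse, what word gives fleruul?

diamond

In sleep: s→u is +2, l→o is +3, e→i is +4, e→j is +5 — the shift increases by 1 each position. The shift increases by 1 at each position, starting from +2: 2, 3, 4, ….
Reversing it on fleruul: f−2=d, l−3=i, e−4=a, r−5=m, u−6=o, u−7=n, l−8=d.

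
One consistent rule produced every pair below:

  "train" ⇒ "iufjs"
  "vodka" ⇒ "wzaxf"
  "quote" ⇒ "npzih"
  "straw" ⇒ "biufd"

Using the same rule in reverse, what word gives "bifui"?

Treating letters as 0–25, the rule is x ↦ 7x + 5 (mod 26).
Undoing it on bifui: b(1)→15·(1−5)≡18=s; i(8)→15·(8−5)≡19=t; f(5)→15·(5−5)≡0=a; u(20)→15·(20−5)≡17=r; i(8)→15·(8−5)≡19=t (all mod 26).

start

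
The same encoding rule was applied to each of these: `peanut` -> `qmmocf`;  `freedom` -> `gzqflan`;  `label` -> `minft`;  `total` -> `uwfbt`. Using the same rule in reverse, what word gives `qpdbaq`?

phrase

Shifts by position in peanut: pos 0: p→q (+1), pos 1: e→m (+8), pos 2: a→m (+12), pos 3: n→o (+1), pos 4: u→c (+8), pos 5: t→f (+12) — repeating every 3. It's a Vigenère-style cipher with numeric key [1,8,12]: position i shifts by key[i mod 3].
Undoing it on qpdbaq: q−1=p, p−8=h, d−12=r, b−1=a, a−8=s, q−12=e.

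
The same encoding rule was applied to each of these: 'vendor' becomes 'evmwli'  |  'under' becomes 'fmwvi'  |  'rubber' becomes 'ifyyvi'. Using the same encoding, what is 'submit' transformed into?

Each pair mirrors across the alphabet (v↔e, e↔v, n↔m): positions sum to 25. Letters are reflected about the middle of the alphabet (position → 25−position): Atbash.
For submit: s↔h, u↔f, b↔y, m↔n, i↔r, t↔g.

hfynrg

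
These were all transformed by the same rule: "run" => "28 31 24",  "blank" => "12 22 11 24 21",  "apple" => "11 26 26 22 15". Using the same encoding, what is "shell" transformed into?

29 18 15 22 22

r is letter #18 and maps to 28: an offset of 10. Each letter is replaced by its alphabet position (a=1..z=26) + 10.
On shell: s=19→29, h=8→18, e=5→15, l=12→22, l=12→22.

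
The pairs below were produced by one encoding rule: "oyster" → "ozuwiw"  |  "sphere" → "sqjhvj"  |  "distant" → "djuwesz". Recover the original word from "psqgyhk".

In oyster: o→o is +0, y→z is +1, s→u is +2, t→w is +3 — the shift increases by 1 each position. Each letter shifts forward by its position index (0, 1, 2, …) — the shift grows by one for each successive letter.
Decoding psqgyhk: p−0=p, s−1=r, q−2=o, g−3=d, y−4=u, h−5=c, k−6=e.

produce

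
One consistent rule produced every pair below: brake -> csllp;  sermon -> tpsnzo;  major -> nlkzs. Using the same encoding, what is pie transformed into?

The shift depends on letter class: consonant b→c is +1, but vowel a→l is +11. Two shifts are in play — +11 for a/e/i/o/u, +1 for every other letter.
For pie: p(cons)+1=q, i(vowel)+11=t, e(vowel)+11=p.

qtp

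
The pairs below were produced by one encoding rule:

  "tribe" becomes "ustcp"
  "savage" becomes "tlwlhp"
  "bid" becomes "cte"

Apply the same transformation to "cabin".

dlcto

Two shifts are in play — +11 for a/e/i/o/u, +1 for every other letter.
For cabin: c(cons)+1=d, a(vowel)+11=l, b(cons)+1=c, i(vowel)+11=t, n(cons)+1=o.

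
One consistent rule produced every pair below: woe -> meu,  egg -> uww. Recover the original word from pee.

Compare letters: w→m is +16, o→e is +16, e→u is +16 — a constant shift. This is a Caesar cipher with shift 16.
Decoding pee: p−16=z, e−16=o, e−16=o.

zoo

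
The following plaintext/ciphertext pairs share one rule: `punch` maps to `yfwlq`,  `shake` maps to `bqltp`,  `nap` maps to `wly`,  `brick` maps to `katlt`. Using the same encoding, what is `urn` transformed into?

Two shifts are in play — +11 for a/e/i/o/u, +9 for every other letter.
Applying it to urn: u(vowel)+11=f, r(cons)+9=a, n(cons)+9=w.

faw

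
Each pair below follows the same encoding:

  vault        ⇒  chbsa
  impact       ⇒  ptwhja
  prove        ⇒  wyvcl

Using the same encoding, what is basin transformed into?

It's a constant shift of +7 (ROT7).
For basin: b+7=i, a+7=h, s+7=z, i+7=p, n+7=u.

ihzpu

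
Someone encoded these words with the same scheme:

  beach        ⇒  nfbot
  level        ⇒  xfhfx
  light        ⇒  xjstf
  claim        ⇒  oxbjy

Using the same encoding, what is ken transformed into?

The shift depends on letter class: consonant b→n is +12, but vowel e→f is +1. Vowels shift forward by 1 and consonants shift forward by 12.
Applying it to ken: k(cons)+12=w, e(vowel)+1=f, n(cons)+12=z.

wfz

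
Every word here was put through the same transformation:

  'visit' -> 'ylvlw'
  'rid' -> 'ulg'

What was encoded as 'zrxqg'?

wound

Compare letters: v→y is +3, i→l is +3, s→v is +3 — a constant shift. Every letter moves 3 places later in the alphabet, wrapping around z→a.
Undoing it on zrxqg: z−3=w, r−3=o, x−3=u, q−3=n, g−3=d.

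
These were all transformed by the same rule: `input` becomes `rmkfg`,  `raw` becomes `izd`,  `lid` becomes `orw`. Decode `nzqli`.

Each pair mirrors across the alphabet (i↔r, n↔m, p↔k): positions sum to 25. Each letter is replaced by its mirror in the alphabet: a↔z, b↔y, c↔x, and so on (the Atbash cipher).
Reversing it on nzqli: n↔m, z↔a, q↔j, l↔o, i↔r.

major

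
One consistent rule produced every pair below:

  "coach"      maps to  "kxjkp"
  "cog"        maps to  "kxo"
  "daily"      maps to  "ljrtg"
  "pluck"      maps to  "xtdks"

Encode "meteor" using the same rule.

The shift depends on letter class: consonant c→k is +8, but vowel o→x is +9. Two shifts are in play — +9 for a/e/i/o/u, +8 for every other letter.
Applying it to meteor: m(cons)+8=u, e(vowel)+9=n, t(cons)+8=b, e(vowel)+9=n, o(vowel)+9=x, r(cons)+8=z.

unbnxz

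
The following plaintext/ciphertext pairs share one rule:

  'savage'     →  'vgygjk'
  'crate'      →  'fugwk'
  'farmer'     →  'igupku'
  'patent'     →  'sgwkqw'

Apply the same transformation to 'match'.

pgwfk

The shift depends on letter class: consonant s→v is +3, but vowel a→g is +6. Two shifts are in play — +6 for a/e/i/o/u, +3 for every other letter.
Applying it to match: m(cons)+3=p, a(vowel)+6=g, t(cons)+3=w, c(cons)+3=f, h(cons)+3=k.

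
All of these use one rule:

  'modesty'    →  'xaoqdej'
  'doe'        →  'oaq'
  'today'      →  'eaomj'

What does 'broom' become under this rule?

The shift depends on letter class: consonant m→x is +11, but vowel o→a is +12. The rule splits by letter class: vowels +12, consonants +11.
On broom: b(cons)+11=m, r(cons)+11=c, o(vowel)+12=a, o(vowel)+12=a, m(cons)+11=x.

mcaax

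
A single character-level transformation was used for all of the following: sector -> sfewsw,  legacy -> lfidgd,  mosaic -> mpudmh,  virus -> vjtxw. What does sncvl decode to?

In sector: s→s is +0, e→f is +1, c→e is +2, t→w is +3 — the shift increases by 1 each position. Letter i (0-indexed) is shifted by i+0, so successive shifts are 0, 1, 2, ….
Decoding sncvl: s−0=s, n−1=m, c−2=a, v−3=s, l−4=h.

smash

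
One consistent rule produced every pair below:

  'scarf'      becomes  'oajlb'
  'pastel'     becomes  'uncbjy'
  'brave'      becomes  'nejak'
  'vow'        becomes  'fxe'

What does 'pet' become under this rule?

The output letters match the input read backwards, each shifted +9: scarf reversed is fracs. Two steps: reverse the string, then apply a Caesar shift of +9.
For pet: reverse → tep; then shift: t+9=c, e+9=n, p+9=y.

cny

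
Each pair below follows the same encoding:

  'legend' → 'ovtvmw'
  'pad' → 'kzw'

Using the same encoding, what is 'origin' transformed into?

Each pair mirrors across the alphabet (l↔o, e↔v, g↔t): positions sum to 25. Each letter is replaced by its mirror in the alphabet: a↔z, b↔y, c↔x, and so on (the Atbash cipher).
Applying it to origin: o↔l, r↔i, i↔r, g↔t, i↔r, n↔m.

lirtrm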